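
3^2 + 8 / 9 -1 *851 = -7570 / 9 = -841.11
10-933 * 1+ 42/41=-37801/41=-921.98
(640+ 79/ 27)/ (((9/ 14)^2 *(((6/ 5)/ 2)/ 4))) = 10371.48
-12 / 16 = -3 / 4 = -0.75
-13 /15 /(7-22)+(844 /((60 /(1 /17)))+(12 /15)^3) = 26722 /19125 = 1.40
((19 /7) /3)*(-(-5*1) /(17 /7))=95 /51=1.86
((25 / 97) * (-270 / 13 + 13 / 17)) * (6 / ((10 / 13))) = -66315 / 1649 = -40.22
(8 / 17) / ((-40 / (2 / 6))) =-0.00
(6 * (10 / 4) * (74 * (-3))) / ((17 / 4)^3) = -213120 / 4913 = -43.38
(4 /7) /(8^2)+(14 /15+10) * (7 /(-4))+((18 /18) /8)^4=-8224919 /430080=-19.12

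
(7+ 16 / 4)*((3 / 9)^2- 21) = -2068 / 9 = -229.78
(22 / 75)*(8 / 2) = 88 / 75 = 1.17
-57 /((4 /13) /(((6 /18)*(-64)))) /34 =1976 /17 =116.24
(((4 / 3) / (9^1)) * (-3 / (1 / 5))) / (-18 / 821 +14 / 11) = -45155 / 25416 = -1.78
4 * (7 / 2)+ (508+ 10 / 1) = 532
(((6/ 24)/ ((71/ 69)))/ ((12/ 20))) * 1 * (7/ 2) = 805/ 568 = 1.42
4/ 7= 0.57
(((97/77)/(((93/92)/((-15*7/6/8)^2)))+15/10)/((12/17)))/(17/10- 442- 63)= -41533805/1977123456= -0.02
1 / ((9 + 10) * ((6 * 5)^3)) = 1 / 513000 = 0.00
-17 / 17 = -1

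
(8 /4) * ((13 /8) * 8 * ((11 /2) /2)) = 143 /2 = 71.50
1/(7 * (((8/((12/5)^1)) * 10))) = 3/700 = 0.00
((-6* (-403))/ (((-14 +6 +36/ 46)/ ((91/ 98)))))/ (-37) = 361491/ 42994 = 8.41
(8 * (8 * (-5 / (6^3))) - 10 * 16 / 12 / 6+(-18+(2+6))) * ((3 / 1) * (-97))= 35890 / 9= 3987.78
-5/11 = -0.45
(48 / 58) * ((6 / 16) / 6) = 3 / 58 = 0.05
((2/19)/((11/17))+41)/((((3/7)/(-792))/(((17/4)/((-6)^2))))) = -1023757/114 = -8980.32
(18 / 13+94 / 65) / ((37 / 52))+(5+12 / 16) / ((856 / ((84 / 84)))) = 3.99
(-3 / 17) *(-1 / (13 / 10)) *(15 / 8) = 225 / 884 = 0.25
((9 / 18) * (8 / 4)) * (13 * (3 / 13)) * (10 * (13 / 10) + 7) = 60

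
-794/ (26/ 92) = -2809.54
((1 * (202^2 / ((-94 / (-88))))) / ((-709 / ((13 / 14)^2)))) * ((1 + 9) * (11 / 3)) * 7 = -11923.71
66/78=11/13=0.85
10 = 10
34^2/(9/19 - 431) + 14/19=-75699/38855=-1.95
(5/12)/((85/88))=22/51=0.43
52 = 52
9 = 9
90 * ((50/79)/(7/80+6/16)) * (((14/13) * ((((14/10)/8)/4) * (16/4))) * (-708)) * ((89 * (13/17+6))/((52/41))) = -65510898390000/8397779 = -7800979.09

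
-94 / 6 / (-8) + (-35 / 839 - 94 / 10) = -753427 / 100680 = -7.48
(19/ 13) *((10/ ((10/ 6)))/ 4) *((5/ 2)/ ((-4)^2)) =285/ 832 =0.34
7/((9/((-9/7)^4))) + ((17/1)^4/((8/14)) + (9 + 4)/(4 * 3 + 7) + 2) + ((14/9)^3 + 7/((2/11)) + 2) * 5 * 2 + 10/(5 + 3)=696530561480/4750893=146610.45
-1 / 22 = -0.05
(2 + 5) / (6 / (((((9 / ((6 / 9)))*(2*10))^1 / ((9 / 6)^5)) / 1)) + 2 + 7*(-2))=-1120 / 1893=-0.59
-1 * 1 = -1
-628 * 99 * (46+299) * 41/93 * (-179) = 1692652755.48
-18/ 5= -3.60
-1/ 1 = -1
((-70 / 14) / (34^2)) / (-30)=1 / 6936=0.00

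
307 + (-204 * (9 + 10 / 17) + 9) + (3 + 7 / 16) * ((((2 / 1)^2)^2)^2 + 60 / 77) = -21205 / 28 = -757.32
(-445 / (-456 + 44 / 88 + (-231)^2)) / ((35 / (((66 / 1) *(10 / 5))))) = -23496 / 740677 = -0.03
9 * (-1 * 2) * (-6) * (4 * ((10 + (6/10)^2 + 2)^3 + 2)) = 12759067728/15625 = 816580.33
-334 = -334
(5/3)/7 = 5/21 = 0.24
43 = 43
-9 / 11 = -0.82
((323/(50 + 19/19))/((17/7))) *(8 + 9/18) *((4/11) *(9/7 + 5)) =152/3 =50.67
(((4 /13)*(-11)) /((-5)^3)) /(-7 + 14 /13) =-4 /875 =-0.00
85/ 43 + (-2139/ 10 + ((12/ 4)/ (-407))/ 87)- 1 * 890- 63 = -5912323781/ 5075290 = -1164.92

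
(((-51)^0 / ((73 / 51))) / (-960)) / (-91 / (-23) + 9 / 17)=-6647 / 40973440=-0.00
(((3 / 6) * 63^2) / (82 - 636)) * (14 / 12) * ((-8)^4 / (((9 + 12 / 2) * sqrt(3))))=-526848 * sqrt(3) / 1385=-658.86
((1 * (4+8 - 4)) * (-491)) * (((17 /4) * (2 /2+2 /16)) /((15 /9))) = -225369 /20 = -11268.45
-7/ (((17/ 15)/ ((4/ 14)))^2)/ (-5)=180/ 2023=0.09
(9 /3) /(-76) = -3 /76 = -0.04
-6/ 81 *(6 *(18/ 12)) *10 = -20/ 3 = -6.67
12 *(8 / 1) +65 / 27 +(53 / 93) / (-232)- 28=13671515 / 194184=70.40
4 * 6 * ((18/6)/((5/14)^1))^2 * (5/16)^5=165375/32768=5.05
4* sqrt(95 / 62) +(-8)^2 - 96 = -27.05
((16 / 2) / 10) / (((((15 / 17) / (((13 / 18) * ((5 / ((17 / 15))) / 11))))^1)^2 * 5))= 169 / 9801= 0.02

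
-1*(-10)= 10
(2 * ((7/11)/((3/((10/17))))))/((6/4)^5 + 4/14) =6272/198033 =0.03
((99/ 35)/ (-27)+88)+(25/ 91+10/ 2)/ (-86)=5155411/ 58695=87.83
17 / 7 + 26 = 199 / 7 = 28.43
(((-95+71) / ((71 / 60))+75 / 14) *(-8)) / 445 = 11868 / 44233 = 0.27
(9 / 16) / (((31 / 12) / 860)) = 5805 / 31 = 187.26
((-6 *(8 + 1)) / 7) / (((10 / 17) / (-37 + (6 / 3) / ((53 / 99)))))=809217 / 1855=436.24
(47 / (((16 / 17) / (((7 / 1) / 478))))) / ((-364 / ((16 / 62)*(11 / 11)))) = -799 / 1541072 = -0.00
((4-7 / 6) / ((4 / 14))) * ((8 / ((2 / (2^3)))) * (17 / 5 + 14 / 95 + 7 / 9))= 3520496 / 2565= 1372.51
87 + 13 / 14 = 1231 / 14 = 87.93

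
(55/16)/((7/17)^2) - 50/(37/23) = -10.81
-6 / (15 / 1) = -2 / 5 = -0.40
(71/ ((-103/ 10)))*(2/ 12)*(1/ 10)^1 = -71/ 618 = -0.11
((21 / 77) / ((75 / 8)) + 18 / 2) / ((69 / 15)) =2483 / 1265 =1.96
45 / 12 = 15 / 4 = 3.75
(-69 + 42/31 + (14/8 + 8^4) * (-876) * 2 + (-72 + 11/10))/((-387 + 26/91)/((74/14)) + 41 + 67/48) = 1976344280952/8469355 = 233352.40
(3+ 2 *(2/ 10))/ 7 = 17/ 35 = 0.49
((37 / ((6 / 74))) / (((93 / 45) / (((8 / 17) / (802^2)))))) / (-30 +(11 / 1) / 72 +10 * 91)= 985680 / 5370193330117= 0.00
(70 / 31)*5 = 350 / 31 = 11.29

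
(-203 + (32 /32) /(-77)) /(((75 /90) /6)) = -1461.69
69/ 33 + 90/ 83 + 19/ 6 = 34741/ 5478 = 6.34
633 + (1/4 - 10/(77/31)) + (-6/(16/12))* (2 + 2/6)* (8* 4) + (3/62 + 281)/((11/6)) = 4263403/9548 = 446.52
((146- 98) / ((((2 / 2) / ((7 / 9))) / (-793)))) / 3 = -88816 / 9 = -9868.44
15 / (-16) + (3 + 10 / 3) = 259 / 48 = 5.40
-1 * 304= -304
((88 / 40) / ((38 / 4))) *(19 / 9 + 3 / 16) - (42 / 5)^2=-70.03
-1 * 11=-11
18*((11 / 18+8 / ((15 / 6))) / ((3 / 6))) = 686 / 5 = 137.20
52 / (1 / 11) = 572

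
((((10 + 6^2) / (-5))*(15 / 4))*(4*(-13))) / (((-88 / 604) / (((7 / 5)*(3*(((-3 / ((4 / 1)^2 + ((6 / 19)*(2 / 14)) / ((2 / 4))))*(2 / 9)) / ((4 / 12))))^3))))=60226290886671 / 67377365000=893.87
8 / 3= 2.67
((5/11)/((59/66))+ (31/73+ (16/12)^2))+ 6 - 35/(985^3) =64538607042484/7408939839975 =8.71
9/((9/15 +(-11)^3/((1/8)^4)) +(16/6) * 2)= -135/81776551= -0.00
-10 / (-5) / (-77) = -2 / 77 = -0.03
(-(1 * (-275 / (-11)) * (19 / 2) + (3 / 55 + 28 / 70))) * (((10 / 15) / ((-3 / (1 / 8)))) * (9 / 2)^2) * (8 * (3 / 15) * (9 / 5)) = 84807 / 220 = 385.49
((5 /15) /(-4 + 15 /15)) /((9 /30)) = -10 /27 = -0.37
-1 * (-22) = 22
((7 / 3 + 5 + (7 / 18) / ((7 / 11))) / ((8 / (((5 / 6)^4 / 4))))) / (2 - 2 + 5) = 17875 / 746496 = 0.02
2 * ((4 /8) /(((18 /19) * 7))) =19 /126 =0.15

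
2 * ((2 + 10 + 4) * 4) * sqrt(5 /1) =128 * sqrt(5) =286.22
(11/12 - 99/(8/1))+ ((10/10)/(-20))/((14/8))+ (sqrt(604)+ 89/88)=-48397/4620+ 2 * sqrt(151)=14.10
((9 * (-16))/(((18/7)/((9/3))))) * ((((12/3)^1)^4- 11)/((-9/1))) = 13720/3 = 4573.33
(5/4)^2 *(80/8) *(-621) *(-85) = 6598125/8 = 824765.62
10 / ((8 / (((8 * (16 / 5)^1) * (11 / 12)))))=88 / 3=29.33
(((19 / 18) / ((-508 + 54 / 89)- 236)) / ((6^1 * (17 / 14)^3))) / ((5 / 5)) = -580013 / 4388227731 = -0.00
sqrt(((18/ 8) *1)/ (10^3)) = 3 *sqrt(10)/ 200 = 0.05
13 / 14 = 0.93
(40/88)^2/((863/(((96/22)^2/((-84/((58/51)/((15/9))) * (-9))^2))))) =53824/14493072943503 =0.00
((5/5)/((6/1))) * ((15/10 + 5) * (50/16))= 3.39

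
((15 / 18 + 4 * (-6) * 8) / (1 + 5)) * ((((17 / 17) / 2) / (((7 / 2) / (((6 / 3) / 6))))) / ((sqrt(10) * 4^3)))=-1147 * sqrt(10) / 483840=-0.01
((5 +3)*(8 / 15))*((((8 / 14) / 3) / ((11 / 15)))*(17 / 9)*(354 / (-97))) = -513536 / 67221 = -7.64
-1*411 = -411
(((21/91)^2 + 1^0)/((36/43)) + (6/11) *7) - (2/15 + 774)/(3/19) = -91049511/18590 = -4897.77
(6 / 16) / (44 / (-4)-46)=-1 / 152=-0.01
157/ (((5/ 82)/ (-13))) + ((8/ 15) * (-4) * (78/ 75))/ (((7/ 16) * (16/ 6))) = -29290014/ 875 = -33474.30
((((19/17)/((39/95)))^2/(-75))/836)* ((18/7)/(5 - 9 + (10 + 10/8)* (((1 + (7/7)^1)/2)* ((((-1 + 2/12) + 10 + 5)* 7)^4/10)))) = -1316928/471349574631804869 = -0.00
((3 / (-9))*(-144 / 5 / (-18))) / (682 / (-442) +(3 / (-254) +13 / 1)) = -449072 / 9636975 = -0.05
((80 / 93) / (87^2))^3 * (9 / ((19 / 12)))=0.00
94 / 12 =47 / 6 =7.83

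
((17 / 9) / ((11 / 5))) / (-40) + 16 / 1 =12655 / 792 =15.98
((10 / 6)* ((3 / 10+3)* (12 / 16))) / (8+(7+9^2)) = 11 / 256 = 0.04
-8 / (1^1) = -8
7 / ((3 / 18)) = 42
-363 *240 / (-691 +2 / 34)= 740520 / 5873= 126.09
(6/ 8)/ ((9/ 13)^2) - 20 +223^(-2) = -99010331/ 5370732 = -18.44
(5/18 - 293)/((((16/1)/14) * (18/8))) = -36883/324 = -113.84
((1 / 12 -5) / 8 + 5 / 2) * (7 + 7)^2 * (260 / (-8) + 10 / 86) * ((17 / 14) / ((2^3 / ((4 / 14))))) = -8569445 / 16512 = -518.98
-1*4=-4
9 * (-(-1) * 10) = 90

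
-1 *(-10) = 10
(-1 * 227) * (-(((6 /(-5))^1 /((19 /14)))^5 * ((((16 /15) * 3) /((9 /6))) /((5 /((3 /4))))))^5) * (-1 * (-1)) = -9516076916656683108556777907013858019262844503970545664 /270888255001791082138107188163846149109303951263427734375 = -0.04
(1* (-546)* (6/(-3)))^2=1192464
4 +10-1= 13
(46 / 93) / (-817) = -46 / 75981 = -0.00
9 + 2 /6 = 28 /3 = 9.33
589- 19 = 570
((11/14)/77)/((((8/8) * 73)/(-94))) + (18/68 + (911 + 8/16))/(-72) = -13875257/1094562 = -12.68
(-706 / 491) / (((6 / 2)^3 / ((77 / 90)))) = -27181 / 596565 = -0.05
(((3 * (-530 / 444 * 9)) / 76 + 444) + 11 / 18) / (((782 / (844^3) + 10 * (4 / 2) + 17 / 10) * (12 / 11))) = 11616191303695055 / 619079178475647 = 18.76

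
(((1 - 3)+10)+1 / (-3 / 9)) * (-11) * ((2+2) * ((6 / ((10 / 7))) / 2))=-462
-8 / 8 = -1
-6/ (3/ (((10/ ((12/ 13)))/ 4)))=-65/ 12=-5.42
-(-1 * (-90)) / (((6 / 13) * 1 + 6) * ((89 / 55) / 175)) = -268125 / 178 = -1506.32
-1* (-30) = 30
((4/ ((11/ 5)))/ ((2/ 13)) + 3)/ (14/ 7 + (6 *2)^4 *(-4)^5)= -163/ 233570282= -0.00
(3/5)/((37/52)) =0.84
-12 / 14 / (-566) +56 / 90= 55603 / 89145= 0.62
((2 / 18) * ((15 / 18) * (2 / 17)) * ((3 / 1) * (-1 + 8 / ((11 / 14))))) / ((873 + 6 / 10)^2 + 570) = 12625 / 32134653342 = 0.00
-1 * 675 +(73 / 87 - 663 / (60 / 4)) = -312487 / 435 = -718.36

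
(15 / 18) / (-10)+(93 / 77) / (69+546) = -15413 / 189420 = -0.08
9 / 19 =0.47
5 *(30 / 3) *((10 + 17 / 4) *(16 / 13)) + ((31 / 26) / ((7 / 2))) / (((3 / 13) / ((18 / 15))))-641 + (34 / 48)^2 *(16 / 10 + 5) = 21054281 / 87360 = 241.01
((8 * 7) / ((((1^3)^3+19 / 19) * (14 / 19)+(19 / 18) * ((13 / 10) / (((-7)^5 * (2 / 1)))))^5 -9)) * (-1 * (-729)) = -819685144548162326214689315371147240243200000 / 41168275873761466367356842857410943945893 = -19910.60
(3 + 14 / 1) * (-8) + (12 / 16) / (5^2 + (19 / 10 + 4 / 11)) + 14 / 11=-8887221 / 65978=-134.70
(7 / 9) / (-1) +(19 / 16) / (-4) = -619 / 576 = -1.07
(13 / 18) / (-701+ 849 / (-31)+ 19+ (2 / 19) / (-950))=-3637075 / 3572438508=-0.00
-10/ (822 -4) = -5/ 409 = -0.01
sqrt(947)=30.77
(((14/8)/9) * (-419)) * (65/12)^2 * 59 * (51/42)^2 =-30184959025/145152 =-207954.14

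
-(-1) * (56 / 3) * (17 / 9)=952 / 27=35.26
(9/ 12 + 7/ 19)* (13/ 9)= 1105/ 684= 1.62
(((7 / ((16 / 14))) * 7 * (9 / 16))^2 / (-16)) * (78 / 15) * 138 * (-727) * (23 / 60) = 47643833051451 / 6553600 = 7269871.99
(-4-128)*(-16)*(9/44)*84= 36288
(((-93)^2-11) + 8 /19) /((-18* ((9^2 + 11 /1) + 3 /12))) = -109420 /21033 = -5.20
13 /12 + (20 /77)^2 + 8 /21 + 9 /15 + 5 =7.13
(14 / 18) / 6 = 0.13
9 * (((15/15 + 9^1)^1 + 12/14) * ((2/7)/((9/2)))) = 304/49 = 6.20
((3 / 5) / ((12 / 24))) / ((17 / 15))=18 / 17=1.06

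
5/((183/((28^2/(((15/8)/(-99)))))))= -68992/61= -1131.02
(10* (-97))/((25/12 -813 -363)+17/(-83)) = 193224/233885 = 0.83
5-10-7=-12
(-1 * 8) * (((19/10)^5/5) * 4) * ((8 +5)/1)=-32189287/15625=-2060.11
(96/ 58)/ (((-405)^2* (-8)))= -2/ 1585575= -0.00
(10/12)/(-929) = -5/5574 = -0.00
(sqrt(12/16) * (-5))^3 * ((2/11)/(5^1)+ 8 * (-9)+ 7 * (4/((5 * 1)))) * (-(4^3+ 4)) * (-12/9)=3102500 * sqrt(3)/11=488517.06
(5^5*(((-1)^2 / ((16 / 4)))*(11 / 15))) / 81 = 6875 / 972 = 7.07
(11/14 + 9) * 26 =1781/7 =254.43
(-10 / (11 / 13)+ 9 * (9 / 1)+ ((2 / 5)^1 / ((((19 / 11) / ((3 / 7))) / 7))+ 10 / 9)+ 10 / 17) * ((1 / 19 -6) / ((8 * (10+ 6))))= -1293162169 / 388840320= -3.33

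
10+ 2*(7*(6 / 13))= 214 / 13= 16.46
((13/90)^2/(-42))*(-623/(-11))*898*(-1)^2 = -6753409/267300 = -25.27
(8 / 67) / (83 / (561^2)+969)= 629442 / 5108159261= 0.00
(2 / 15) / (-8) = -1 / 60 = -0.02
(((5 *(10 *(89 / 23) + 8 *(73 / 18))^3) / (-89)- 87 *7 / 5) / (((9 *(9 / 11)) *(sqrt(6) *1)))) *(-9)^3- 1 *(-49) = 49 + 883475396867173 *sqrt(6) / 2631357090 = 822462.62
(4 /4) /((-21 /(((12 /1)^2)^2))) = -6912 /7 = -987.43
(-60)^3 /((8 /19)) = -513000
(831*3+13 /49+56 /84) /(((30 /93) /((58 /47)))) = 329580592 /34545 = 9540.62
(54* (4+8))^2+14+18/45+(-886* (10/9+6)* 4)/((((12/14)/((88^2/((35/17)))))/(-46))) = 686833762648/135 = 5087657501.10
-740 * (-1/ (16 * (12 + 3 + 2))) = 185/ 68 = 2.72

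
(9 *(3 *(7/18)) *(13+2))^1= 315/2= 157.50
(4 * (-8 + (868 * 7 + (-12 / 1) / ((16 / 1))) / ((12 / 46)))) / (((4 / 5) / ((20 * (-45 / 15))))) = -6984137.50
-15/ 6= -5/ 2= -2.50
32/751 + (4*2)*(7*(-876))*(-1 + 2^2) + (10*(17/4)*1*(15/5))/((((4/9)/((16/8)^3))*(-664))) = -73389085849/498664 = -147171.41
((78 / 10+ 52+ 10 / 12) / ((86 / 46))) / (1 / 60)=83674 / 43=1945.91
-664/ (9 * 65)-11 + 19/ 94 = -656191/ 54990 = -11.93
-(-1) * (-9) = -9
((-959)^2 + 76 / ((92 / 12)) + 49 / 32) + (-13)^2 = 677018023 / 736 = 919861.44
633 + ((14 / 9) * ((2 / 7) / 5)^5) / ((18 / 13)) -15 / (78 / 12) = 4982967877283 / 7900790625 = 630.69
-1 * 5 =-5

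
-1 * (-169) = 169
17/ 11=1.55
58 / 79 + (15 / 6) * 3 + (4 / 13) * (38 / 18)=164225 / 18486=8.88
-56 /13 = -4.31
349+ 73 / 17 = 353.29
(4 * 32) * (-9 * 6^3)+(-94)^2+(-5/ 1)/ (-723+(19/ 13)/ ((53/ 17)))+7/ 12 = -239995.41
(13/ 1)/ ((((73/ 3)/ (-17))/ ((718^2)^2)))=-176202191403888/ 73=-2413728649368.33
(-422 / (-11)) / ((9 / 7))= 2954 / 99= 29.84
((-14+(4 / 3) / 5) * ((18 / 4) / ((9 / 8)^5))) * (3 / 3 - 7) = 6750208 / 32805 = 205.77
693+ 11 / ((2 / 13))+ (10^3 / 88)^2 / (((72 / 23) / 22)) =662117 / 396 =1672.01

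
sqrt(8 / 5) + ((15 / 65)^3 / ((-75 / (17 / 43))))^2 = 23409 / 5577981150625 + 2 * sqrt(10) / 5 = 1.26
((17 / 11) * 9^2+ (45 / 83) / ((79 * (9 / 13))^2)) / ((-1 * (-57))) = 6419620474 / 2923090929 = 2.20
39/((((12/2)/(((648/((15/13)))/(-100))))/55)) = -50193/25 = -2007.72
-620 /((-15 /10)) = 1240 /3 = 413.33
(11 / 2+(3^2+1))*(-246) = -3813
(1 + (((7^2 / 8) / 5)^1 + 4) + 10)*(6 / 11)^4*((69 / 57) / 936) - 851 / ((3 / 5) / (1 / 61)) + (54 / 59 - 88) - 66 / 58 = -229494678407011 / 2058761810820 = -111.47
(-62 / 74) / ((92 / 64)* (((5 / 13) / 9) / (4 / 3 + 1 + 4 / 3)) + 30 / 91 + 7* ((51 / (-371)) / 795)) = -20919858960 / 8619601733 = -2.43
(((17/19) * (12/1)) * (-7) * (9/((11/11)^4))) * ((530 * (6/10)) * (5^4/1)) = -2554335000/19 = -134438684.21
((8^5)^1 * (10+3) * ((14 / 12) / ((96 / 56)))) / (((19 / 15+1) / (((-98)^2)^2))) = 601649682350080 / 51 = 11797052595099.61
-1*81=-81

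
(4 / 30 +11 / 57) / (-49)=-31 / 4655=-0.01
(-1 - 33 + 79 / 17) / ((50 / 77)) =-38423 / 850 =-45.20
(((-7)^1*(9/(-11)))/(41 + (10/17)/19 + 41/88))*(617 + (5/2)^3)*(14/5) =68657526/280835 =244.48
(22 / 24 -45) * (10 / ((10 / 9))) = -1587 / 4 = -396.75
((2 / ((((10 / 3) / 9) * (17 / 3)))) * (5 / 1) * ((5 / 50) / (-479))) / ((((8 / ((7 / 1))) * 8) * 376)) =-567 / 1959531520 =-0.00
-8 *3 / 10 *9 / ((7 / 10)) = -216 / 7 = -30.86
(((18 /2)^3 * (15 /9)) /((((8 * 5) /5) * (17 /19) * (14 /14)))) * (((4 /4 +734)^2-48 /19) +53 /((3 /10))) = 12475114155 /136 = 91728780.55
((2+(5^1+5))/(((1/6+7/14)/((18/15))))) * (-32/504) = -48/35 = -1.37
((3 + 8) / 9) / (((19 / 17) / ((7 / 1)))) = 1309 / 171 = 7.65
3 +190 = 193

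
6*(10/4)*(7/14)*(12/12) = 15/2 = 7.50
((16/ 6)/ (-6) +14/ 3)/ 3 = 38/ 27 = 1.41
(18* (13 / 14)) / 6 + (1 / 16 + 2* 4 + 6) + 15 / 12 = 2027 / 112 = 18.10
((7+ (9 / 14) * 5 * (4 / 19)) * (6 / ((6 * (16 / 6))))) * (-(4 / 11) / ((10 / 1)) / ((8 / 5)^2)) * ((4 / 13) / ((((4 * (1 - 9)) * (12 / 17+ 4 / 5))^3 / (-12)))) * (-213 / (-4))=-6010002275625 / 83646446594686976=-0.00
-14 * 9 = -126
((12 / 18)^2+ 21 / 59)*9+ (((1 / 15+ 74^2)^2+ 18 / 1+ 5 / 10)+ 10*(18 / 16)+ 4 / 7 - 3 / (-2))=11146296196937 / 371700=29987345.16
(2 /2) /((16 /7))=7 /16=0.44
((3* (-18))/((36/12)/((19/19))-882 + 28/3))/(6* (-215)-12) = -27/566153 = -0.00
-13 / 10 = -1.30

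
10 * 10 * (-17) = -1700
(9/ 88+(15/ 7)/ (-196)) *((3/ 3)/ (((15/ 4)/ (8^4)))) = 1882112/ 18865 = 99.77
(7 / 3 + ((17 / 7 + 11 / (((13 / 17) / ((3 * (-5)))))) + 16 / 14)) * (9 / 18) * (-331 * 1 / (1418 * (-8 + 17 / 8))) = -806978 / 193557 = -4.17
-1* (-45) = 45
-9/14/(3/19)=-4.07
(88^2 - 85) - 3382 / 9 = 65549 / 9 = 7283.22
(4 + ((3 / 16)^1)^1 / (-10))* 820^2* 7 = 37477895 / 2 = 18738947.50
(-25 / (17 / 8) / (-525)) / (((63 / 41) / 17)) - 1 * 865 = -1144067 / 1323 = -864.75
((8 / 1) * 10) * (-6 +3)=-240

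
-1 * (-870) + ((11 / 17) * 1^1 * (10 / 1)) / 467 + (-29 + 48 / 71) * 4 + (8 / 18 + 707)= 7427727239 / 5073021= 1464.16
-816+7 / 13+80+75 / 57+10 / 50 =-906423 / 1235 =-733.95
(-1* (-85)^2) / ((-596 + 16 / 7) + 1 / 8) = 404600 / 33241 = 12.17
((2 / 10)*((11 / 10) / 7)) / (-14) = -11 / 4900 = -0.00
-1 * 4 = -4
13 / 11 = 1.18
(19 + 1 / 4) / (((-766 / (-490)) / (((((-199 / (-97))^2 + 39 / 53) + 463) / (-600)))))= -176088366223 / 18335355936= -9.60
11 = 11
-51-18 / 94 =-2406 / 47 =-51.19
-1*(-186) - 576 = -390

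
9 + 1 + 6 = 16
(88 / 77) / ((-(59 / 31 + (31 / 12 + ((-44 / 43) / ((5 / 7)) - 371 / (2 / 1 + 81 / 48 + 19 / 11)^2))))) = 581108446560 / 4881097311643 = 0.12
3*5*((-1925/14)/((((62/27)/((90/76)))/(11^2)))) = -606436875/4712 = -128700.53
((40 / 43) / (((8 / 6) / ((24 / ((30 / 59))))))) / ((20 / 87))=143.25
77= 77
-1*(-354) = 354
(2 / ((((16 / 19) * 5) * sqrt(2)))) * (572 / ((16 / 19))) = 51623 * sqrt(2) / 320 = 228.14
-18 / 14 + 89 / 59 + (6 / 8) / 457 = 169415 / 754964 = 0.22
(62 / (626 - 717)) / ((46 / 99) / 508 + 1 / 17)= -26503884 / 2323867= -11.41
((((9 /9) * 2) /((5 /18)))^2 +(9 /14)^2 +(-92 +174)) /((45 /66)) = 7236251 /36750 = 196.90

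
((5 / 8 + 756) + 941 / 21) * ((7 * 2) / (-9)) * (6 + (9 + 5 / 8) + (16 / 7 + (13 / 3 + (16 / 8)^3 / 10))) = -2606245837 / 90720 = -28728.46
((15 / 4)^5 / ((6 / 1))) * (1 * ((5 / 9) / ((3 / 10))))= 228.88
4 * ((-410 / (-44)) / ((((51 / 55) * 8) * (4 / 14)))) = 7175 / 408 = 17.59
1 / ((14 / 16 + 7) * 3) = 8 / 189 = 0.04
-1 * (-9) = 9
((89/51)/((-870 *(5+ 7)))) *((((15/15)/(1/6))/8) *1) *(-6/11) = 89/1301520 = 0.00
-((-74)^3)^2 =-164206490176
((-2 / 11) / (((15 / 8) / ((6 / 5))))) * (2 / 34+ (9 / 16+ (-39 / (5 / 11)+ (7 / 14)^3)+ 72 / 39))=2942218 / 303875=9.68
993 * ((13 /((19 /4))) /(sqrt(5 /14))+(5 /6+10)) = 15305.06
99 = 99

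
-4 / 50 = -2 / 25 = -0.08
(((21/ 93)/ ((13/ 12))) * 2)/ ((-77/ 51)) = -1224/ 4433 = -0.28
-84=-84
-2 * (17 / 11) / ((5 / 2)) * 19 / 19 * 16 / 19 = -1088 / 1045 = -1.04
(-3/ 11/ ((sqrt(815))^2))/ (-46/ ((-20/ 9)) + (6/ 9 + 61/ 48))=-48/ 3247123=-0.00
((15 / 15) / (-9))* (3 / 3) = -1 / 9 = -0.11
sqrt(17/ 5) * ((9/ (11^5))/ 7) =9 * sqrt(85)/ 5636785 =0.00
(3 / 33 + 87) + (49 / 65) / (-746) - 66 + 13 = 18183211 / 533390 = 34.09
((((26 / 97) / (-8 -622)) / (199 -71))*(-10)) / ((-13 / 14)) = -1 / 27936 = -0.00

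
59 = 59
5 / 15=1 / 3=0.33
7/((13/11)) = 77/13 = 5.92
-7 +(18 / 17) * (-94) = -1811 / 17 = -106.53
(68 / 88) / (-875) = -0.00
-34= -34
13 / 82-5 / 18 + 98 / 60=5587 / 3690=1.51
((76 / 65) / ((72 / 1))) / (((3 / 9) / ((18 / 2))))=57 / 130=0.44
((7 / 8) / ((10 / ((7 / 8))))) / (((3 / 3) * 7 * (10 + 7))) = 7 / 10880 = 0.00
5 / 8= 0.62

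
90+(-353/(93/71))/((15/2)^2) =1782998/20925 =85.21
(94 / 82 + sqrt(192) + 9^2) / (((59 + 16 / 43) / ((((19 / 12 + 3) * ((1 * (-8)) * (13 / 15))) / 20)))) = -2.57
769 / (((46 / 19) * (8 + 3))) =14611 / 506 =28.88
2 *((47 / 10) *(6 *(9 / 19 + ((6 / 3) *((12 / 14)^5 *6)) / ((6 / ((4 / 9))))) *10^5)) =1593813240000 / 319333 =4991069.64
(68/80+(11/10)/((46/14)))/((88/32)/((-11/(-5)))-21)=-109/1817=-0.06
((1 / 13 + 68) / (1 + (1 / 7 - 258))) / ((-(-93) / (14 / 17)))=-14455 / 6159049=-0.00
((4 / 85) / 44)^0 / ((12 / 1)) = 1 / 12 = 0.08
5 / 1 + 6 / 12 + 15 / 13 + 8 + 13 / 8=1693 / 104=16.28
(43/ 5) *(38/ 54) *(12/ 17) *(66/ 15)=71896/ 3825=18.80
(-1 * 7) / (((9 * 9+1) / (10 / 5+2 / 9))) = -70 / 369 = -0.19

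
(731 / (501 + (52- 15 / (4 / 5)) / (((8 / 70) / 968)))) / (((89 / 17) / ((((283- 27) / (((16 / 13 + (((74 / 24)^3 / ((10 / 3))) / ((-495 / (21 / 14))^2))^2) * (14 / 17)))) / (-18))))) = -15368332871500038144000000 / 2213021909009001458550852187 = -0.01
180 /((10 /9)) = 162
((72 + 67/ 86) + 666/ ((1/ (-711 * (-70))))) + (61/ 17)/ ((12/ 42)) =24230387802/ 731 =33146905.34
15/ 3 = 5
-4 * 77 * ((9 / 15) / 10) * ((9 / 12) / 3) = -231 / 50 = -4.62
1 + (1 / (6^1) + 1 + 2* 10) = 22.17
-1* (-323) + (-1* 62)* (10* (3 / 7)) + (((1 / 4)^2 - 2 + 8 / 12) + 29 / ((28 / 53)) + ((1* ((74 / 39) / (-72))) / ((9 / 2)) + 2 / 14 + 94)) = 72546469 / 353808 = 205.04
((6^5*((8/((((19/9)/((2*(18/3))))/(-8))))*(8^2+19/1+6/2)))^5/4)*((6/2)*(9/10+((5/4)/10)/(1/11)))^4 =-715356968387269927071676666190158517029843457821114368/1547561875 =-462247732994372148817427200000000000000000000.00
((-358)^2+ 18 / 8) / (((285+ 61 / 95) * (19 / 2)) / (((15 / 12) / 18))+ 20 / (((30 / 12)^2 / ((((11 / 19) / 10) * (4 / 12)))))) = 146109525 / 44546528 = 3.28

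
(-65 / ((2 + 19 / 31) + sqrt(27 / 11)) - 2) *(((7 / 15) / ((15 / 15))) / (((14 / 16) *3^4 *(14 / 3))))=-69919 / 1213380 + 12493 *sqrt(33) / 2184084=-0.02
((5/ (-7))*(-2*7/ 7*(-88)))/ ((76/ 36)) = -7920/ 133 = -59.55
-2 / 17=-0.12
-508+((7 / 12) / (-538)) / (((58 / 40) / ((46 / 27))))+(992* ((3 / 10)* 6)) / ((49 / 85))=80175549359 / 30962169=2589.47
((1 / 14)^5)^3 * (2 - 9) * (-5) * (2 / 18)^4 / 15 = 1 / 437435260694916857856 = 0.00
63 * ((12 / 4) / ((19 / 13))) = 2457 / 19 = 129.32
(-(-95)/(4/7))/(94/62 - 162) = -1.04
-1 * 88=-88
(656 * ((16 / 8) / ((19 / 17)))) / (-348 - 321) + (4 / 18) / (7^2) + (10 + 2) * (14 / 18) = 14169278 / 1868517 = 7.58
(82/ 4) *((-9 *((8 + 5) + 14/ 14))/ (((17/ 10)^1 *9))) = -168.82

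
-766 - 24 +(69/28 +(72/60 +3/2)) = -109877/140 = -784.84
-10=-10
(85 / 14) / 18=85 / 252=0.34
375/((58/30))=193.97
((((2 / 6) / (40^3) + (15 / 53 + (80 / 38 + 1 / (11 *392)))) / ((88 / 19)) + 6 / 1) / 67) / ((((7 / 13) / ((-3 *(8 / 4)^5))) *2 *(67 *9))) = -40883980056049 / 2843789544288000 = -0.01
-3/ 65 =-0.05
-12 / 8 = -3 / 2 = -1.50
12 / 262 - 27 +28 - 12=-1435 / 131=-10.95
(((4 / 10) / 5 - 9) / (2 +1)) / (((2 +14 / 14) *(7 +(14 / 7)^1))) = -223 / 2025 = -0.11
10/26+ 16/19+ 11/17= 7868/4199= 1.87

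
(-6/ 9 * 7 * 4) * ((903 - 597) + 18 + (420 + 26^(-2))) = -7041230/ 507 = -13888.03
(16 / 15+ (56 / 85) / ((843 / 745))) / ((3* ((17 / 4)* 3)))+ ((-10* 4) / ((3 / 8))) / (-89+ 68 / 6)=134012832 / 94608485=1.42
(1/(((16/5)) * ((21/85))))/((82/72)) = 1.11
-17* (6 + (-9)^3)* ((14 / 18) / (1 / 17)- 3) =376924 / 3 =125641.33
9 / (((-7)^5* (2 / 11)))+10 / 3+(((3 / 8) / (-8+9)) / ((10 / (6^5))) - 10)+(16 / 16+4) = 289.93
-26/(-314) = 13/157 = 0.08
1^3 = 1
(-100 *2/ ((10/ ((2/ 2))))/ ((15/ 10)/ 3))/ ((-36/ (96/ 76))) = 80/ 57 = 1.40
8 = 8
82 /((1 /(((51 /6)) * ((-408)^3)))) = -47338366464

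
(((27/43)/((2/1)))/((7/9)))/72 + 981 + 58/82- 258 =142901459/197456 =723.71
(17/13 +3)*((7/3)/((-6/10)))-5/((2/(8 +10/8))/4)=-25565/234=-109.25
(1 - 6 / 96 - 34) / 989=-23 / 688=-0.03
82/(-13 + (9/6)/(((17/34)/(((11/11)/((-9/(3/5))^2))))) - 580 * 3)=-3075/65737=-0.05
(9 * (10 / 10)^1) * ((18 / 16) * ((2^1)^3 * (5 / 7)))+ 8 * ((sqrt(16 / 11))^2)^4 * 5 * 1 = 24279685 / 102487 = 236.91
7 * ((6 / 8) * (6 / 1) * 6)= 189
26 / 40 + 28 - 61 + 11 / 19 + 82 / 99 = -1164067 / 37620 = -30.94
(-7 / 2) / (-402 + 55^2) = -7 / 5246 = -0.00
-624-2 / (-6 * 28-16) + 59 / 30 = -858391 / 1380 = -622.02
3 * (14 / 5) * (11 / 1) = 462 / 5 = 92.40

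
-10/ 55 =-2/ 11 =-0.18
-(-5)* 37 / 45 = 37 / 9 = 4.11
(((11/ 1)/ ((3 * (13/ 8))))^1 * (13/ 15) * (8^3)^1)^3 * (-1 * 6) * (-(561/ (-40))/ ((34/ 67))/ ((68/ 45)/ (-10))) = 4213135284109312/ 3825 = 1101473276891.32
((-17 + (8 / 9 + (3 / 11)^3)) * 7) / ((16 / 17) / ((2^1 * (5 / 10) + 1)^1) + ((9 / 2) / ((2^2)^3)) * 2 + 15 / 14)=-10275994624 / 153510885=-66.94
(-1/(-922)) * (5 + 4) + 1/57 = 1435/52554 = 0.03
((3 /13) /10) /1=3 /130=0.02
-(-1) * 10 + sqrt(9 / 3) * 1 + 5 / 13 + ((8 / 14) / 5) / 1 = sqrt(3) + 4777 / 455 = 12.23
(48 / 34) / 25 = 24 / 425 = 0.06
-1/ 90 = -0.01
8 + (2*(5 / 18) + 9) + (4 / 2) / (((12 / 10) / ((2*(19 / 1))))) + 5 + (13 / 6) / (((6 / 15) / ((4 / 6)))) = 179 / 2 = 89.50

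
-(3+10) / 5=-13 / 5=-2.60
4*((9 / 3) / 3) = 4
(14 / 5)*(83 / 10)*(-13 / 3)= -7553 / 75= -100.71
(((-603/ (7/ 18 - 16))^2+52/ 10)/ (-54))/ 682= -295549783/ 7269939270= -0.04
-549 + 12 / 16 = -2193 / 4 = -548.25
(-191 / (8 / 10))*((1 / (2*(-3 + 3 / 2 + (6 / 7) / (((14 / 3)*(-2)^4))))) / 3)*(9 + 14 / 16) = 3696805 / 14004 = 263.98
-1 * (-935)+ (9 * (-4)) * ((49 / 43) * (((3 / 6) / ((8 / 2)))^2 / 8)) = 5145799 / 5504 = 934.92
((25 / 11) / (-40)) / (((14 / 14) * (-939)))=5 / 82632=0.00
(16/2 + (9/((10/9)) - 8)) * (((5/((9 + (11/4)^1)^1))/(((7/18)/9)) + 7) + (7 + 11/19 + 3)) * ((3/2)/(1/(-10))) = -20830689/6251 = -3332.38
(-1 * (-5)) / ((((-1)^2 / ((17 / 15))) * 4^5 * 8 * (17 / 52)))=13 / 6144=0.00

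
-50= -50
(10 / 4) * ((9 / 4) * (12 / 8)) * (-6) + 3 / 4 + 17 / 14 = -2725 / 56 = -48.66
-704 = -704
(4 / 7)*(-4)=-16 / 7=-2.29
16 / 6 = 8 / 3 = 2.67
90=90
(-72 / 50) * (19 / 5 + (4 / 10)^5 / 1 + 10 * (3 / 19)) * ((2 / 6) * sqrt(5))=-3839796 * sqrt(5) / 1484375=-5.78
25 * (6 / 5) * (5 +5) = 300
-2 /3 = -0.67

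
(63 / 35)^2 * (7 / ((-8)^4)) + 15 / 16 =96567 / 102400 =0.94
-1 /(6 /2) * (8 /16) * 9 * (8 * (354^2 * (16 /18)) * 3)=-4010112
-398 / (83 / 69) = -330.87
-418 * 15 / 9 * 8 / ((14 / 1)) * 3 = -8360 / 7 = -1194.29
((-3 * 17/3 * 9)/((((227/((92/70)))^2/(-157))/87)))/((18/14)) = 491341548/9017575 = 54.49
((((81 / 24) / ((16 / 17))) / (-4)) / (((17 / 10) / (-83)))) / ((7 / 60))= 168075 / 448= 375.17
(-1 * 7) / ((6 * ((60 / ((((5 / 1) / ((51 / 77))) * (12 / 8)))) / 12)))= -539 / 204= -2.64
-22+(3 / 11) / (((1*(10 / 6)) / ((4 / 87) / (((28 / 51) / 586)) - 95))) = -329537 / 11165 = -29.52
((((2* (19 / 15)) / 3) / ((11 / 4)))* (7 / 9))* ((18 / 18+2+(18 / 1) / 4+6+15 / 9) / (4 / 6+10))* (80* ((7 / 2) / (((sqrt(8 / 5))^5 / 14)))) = 14826175* sqrt(10) / 114048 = 411.09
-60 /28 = -15 /7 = -2.14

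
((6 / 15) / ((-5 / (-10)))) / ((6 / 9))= 6 / 5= 1.20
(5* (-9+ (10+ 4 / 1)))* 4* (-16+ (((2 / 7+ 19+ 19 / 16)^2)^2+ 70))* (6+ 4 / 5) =2350545214464325 / 19668992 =119505118.23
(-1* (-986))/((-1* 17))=-58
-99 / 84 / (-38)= 33 / 1064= 0.03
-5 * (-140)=700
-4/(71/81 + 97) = -81/1982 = -0.04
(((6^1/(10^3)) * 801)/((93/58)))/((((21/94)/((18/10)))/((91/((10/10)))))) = 42578757/19375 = 2197.61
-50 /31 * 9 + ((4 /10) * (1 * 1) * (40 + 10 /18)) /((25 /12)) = -15646 /2325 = -6.73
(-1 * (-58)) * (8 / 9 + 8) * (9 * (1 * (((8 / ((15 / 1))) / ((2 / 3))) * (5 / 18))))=1031.11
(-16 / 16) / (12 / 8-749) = 2 / 1495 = 0.00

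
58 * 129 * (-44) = -329208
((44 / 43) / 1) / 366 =22 / 7869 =0.00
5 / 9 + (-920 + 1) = -8266 / 9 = -918.44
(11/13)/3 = 11/39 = 0.28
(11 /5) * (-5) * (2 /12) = -11 /6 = -1.83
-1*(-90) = 90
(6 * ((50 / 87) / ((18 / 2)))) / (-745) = -20 / 38889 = -0.00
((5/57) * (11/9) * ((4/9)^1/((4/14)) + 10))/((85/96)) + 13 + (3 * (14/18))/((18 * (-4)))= 3007033/209304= 14.37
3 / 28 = 0.11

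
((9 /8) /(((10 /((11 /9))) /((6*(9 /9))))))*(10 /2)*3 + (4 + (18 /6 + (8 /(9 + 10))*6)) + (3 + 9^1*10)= 17465 /152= 114.90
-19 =-19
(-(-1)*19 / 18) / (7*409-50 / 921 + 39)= 307 / 844008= 0.00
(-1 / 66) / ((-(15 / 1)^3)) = 1 / 222750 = 0.00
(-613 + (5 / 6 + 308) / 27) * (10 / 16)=-487265 / 1296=-375.98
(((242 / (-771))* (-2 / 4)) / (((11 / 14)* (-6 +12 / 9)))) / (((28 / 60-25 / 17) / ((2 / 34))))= 165 / 65792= 0.00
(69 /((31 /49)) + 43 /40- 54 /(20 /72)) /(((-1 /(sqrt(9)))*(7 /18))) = 2821041 /4340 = 650.01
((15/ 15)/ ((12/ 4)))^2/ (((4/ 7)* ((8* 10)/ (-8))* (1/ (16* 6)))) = -28/ 15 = -1.87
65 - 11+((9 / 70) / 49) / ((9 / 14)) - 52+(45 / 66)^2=292769 / 118580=2.47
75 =75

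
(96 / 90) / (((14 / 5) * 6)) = 4 / 63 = 0.06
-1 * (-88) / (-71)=-88 / 71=-1.24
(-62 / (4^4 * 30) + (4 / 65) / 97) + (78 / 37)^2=29410878149 / 6629026560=4.44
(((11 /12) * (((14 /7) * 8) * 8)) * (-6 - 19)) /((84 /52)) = -114400 /63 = -1815.87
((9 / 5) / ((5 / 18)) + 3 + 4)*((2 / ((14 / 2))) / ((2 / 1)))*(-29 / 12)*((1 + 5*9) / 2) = -224779 / 2100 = -107.04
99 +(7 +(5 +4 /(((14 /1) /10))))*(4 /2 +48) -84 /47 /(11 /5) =841.04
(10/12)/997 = 0.00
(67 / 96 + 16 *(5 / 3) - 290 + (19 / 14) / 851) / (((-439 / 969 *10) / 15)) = 145536948201 / 167367872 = 869.56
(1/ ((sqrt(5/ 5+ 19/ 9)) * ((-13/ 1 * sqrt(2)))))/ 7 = -3 * sqrt(14)/ 2548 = -0.00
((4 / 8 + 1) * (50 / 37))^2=5625 / 1369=4.11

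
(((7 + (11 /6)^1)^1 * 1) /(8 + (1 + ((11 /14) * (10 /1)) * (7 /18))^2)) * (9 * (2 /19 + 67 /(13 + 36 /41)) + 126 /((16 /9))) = 41.65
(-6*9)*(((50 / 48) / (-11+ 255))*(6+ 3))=-2025 / 976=-2.07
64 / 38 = 32 / 19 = 1.68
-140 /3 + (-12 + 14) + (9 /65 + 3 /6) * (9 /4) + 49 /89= -42.68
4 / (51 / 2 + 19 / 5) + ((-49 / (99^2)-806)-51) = -2460663218 / 2871693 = -856.87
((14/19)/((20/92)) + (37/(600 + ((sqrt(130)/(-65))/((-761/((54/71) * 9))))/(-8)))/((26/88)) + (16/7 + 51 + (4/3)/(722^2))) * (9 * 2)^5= 8975397495626496 * sqrt(130)/789391959054314707 + 4252905263453109301917505673856/39567057498429748819595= 107486013.30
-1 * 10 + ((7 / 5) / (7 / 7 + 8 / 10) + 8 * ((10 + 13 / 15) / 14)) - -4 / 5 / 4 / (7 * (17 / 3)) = -3.01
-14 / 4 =-7 / 2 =-3.50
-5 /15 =-1 /3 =-0.33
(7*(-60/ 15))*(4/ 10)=-56/ 5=-11.20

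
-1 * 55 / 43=-55 / 43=-1.28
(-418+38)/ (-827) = 380/ 827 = 0.46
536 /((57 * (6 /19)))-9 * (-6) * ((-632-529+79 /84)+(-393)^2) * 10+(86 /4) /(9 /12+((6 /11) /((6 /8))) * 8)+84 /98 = 1507103756563 /18207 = 82776061.77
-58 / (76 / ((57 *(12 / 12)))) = -87 / 2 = -43.50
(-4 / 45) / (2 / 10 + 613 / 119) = -119 / 7164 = -0.02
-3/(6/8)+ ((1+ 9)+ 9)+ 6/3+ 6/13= 227/13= 17.46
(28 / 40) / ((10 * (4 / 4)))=7 / 100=0.07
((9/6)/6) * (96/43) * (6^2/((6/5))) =16.74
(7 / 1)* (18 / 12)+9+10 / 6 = 127 / 6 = 21.17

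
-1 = -1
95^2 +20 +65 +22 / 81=737932 / 81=9110.27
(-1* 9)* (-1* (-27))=-243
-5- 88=-93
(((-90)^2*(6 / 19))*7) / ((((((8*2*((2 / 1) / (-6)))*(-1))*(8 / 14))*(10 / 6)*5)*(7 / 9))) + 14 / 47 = 6477835 / 7144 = 906.75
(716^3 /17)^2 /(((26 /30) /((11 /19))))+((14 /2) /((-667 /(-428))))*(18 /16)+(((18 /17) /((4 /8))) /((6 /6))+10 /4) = 14828182139620938016822 /47612461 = 311434902296290.42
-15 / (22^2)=-15 / 484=-0.03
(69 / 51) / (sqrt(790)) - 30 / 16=-15 / 8 + 23*sqrt(790) / 13430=-1.83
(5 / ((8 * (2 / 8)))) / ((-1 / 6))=-15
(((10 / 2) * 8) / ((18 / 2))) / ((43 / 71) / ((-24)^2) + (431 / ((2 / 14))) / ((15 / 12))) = 908800 / 493533143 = 0.00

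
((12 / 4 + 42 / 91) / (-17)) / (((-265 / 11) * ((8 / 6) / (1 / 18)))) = 33 / 93704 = 0.00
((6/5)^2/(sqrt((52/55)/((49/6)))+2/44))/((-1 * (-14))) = -2772/67415+1584 * sqrt(4290)/337075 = 0.27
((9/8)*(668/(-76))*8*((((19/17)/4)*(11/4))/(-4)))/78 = 5511/28288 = 0.19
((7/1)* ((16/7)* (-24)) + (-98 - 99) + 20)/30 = -187/10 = -18.70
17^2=289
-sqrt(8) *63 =-126 *sqrt(2) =-178.19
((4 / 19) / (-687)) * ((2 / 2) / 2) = -2 / 13053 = -0.00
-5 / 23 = -0.22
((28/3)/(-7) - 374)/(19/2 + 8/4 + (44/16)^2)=-18016/915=-19.69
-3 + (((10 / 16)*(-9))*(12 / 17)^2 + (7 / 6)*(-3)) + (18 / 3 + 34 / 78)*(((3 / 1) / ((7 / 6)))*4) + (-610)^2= 19574708365 / 52598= 372156.90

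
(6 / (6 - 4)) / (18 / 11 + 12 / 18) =99 / 76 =1.30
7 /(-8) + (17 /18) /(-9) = -635 /648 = -0.98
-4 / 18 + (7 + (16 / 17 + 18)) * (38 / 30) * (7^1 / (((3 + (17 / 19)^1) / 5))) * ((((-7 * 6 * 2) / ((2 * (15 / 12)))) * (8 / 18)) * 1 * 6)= -748887794 / 28305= -26457.79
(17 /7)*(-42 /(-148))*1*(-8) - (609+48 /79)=-1797999 /2923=-615.12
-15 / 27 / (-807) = 0.00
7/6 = 1.17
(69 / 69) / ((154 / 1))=1 / 154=0.01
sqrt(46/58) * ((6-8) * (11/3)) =-22 * sqrt(667)/87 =-6.53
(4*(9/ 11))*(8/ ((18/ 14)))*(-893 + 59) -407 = -191293/ 11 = -17390.27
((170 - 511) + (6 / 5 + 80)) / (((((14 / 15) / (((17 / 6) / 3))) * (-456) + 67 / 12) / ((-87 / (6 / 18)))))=-69163956 / 453953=-152.36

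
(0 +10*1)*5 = 50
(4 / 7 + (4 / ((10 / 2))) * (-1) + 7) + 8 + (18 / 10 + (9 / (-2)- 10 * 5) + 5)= -461 / 14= -32.93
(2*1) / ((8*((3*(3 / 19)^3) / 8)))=13718 / 81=169.36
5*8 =40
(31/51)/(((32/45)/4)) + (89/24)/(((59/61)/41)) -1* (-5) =1993339/12036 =165.61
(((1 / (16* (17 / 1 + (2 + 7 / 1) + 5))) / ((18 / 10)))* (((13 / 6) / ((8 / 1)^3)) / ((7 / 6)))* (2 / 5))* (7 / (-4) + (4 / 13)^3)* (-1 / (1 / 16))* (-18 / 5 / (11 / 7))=-15123 / 147530240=-0.00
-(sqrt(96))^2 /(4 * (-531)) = 8 /177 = 0.05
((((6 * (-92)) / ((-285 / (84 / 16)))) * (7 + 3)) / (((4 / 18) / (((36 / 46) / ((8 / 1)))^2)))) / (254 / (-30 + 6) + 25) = 0.30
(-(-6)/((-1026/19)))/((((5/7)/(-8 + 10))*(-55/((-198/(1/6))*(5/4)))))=-42/5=-8.40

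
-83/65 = -1.28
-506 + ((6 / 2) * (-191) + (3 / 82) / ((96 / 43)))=-2831253 / 2624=-1078.98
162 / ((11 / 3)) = 486 / 11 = 44.18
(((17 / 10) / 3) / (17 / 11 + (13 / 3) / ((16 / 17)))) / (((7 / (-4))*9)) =-352 / 60165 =-0.01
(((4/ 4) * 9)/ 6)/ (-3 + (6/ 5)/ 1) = -5/ 6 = -0.83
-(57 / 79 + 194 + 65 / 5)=-16410 / 79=-207.72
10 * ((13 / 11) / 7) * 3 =390 / 77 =5.06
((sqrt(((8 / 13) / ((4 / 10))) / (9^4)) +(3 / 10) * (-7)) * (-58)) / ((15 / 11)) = 2233 / 25 - 1276 * sqrt(65) / 15795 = 88.67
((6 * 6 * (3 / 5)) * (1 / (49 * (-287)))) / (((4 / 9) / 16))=-3888 / 70315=-0.06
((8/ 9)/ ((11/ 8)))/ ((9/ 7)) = 448/ 891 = 0.50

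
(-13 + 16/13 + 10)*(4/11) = -92/143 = -0.64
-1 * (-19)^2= -361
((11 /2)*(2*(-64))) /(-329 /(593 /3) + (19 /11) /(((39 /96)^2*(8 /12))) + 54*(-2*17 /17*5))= 776080448 /579817701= 1.34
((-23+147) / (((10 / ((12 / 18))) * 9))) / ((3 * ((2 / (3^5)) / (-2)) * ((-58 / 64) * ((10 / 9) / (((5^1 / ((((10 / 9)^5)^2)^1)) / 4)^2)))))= 10175965989230649406437 / 725000000000000000000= 14.04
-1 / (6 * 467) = -1 / 2802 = -0.00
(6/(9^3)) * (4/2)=4/243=0.02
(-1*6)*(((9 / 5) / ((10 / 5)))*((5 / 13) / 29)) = -27 / 377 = -0.07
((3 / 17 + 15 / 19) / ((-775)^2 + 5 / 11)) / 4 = 429 / 1067011120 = 0.00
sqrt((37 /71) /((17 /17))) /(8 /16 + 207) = 2 * sqrt(2627) /29465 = 0.00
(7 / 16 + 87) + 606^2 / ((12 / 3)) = 1470343 / 16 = 91896.44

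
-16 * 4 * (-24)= 1536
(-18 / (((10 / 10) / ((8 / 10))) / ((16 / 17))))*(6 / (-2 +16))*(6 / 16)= -1296 / 595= -2.18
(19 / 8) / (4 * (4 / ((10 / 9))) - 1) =95 / 536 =0.18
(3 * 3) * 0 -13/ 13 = -1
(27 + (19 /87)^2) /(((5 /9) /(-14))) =-681.60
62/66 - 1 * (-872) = 28807/33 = 872.94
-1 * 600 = -600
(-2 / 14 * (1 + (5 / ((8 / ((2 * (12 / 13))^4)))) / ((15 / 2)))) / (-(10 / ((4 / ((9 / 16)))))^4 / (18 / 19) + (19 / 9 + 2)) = 1060909350912 / 63427040677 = 16.73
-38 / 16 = -19 / 8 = -2.38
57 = 57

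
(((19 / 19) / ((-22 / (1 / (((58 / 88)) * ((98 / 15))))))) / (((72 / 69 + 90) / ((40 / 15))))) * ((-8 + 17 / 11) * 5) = 163300 / 16365657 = 0.01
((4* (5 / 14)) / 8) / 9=5 / 252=0.02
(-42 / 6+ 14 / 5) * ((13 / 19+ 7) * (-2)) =6132 / 95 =64.55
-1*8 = -8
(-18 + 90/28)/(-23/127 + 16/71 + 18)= -0.82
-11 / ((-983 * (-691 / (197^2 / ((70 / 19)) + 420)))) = -8434481 / 47547710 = -0.18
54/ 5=10.80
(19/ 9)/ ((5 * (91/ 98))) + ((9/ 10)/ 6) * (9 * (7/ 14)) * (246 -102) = 57128/ 585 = 97.65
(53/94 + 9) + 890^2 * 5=372287899/94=3960509.56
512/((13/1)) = 512/13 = 39.38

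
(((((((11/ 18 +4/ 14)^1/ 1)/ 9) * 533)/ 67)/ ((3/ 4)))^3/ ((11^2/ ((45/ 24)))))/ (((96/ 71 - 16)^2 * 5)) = 0.00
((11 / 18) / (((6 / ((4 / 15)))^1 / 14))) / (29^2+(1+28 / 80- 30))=8 / 17091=0.00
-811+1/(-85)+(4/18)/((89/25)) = -55213486/68085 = -810.95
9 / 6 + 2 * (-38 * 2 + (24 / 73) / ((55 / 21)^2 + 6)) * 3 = -376183539 / 827966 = -454.35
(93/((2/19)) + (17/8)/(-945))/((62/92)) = 153622589/117180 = 1311.00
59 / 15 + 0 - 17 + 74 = 914 / 15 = 60.93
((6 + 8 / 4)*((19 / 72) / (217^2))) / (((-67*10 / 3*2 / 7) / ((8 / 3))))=-0.00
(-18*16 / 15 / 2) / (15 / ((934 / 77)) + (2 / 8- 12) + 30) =-89664 / 182005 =-0.49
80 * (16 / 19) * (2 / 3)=2560 / 57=44.91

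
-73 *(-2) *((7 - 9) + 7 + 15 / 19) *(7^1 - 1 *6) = 16060 / 19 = 845.26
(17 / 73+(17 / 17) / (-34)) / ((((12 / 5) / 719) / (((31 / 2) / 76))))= 56279725 / 4527168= 12.43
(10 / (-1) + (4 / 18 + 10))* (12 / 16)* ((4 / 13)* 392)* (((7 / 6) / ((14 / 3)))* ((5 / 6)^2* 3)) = 1225 / 117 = 10.47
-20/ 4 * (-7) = 35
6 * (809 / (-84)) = -809 / 14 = -57.79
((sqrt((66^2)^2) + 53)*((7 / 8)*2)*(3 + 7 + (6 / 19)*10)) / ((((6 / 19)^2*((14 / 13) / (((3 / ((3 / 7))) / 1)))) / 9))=952895125 / 16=59555945.31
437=437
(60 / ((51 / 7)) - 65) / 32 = -965 / 544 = -1.77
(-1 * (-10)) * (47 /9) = 470 /9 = 52.22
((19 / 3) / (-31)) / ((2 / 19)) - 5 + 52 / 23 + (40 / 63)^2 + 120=654969097 / 5659794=115.72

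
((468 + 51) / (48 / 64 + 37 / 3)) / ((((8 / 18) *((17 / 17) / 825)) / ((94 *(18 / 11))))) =1778249700 / 157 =11326431.21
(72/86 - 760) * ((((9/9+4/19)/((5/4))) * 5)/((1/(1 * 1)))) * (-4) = 12012992/817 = 14703.78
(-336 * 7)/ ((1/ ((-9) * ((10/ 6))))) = 35280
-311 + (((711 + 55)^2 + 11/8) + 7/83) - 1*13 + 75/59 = 22974167003/39176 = 586434.73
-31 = -31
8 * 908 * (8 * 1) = 58112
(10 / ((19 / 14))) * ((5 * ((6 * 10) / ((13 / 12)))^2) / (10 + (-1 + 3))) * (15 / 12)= 37800000 / 3211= 11772.03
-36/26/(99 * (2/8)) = -8/143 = -0.06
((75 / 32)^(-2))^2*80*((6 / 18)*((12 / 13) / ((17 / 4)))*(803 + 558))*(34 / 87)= 730681311232 / 7157109375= 102.09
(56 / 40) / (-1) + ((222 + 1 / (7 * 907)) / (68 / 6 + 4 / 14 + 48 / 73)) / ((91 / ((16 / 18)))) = -1425229723 / 1165009755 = -1.22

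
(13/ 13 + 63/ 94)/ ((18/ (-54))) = -471/ 94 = -5.01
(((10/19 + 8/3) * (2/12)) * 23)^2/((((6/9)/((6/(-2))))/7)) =-30664543/6498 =-4719.07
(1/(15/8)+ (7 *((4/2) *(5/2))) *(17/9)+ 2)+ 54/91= 283529/4095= 69.24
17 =17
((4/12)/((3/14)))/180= 7/810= 0.01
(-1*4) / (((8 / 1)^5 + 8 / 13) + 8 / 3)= -39 / 319520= -0.00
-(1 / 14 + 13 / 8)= -95 / 56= -1.70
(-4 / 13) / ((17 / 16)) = -64 / 221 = -0.29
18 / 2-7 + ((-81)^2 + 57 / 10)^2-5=4312154589 / 100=43121545.89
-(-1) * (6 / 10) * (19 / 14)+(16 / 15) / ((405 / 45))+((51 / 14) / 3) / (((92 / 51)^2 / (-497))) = -2951817583 / 15996960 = -184.52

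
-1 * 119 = -119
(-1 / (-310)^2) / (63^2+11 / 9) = -9 / 3433845200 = -0.00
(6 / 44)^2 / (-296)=-9 / 143264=-0.00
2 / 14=1 / 7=0.14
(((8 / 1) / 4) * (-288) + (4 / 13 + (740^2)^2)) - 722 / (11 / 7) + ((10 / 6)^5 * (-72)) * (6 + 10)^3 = 1157767052163298 / 3861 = 299861966372.26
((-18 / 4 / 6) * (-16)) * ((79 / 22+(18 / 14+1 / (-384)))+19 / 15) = 73.69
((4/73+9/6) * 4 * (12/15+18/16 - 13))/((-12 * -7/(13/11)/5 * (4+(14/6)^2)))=-3921879/7644560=-0.51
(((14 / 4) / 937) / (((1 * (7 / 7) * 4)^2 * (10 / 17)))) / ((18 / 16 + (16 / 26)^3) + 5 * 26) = 261443 / 86531912520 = 0.00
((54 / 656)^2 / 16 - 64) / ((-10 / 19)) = 2093140453 / 17213440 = 121.60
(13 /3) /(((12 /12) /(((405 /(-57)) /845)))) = -9 /247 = -0.04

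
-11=-11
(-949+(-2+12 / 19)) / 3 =-6019 / 19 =-316.79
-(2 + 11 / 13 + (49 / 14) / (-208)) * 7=-8239 / 416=-19.81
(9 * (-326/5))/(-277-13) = 1467/725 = 2.02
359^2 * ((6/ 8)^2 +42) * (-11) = -965447571/ 16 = -60340473.19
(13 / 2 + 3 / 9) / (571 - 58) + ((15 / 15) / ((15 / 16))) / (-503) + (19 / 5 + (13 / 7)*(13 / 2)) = 15.88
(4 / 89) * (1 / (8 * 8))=1 / 1424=0.00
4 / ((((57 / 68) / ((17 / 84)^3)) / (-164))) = -3424361 / 527877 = -6.49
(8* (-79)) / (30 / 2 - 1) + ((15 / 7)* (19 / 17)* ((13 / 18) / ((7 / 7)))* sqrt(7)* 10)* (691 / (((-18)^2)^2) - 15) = -9719135075* sqrt(7) / 37476432 - 316 / 7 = -731.29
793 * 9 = 7137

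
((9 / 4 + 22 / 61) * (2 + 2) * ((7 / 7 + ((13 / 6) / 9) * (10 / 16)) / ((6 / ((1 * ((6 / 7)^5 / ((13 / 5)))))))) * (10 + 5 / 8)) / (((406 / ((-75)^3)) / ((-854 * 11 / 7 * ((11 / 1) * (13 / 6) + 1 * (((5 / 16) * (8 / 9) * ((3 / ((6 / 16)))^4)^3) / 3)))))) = 5346026343992412890625 / 159152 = 33590695335229295.83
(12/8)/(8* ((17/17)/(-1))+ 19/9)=-27/106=-0.25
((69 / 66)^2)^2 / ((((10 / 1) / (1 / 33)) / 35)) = 1958887 / 15460896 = 0.13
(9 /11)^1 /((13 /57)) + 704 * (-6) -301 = -646562 /143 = -4521.41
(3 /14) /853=3 /11942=0.00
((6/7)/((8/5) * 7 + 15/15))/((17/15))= 450/7259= 0.06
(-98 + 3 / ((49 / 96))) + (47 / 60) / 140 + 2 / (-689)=-3732066119 / 40513200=-92.12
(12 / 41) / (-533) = -12 / 21853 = -0.00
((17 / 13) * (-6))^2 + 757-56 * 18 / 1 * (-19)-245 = 19725.56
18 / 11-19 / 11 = -1 / 11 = -0.09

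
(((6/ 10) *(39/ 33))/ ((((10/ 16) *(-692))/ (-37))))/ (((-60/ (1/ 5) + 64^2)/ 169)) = 18759/ 6945950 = 0.00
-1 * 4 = -4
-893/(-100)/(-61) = -893/6100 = -0.15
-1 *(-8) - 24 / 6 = 4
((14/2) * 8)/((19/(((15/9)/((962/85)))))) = 11900/27417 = 0.43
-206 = -206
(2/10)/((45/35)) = 7/45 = 0.16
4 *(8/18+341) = 12292/9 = 1365.78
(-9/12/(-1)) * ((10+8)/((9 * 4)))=0.38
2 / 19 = 0.11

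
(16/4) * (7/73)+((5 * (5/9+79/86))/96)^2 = 156966296473/403039162368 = 0.39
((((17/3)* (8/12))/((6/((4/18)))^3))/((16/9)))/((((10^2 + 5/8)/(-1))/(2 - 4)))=34/15844815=0.00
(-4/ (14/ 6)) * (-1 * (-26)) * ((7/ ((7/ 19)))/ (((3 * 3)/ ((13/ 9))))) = -25688/ 189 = -135.92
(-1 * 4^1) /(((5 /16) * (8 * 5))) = -8 /25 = -0.32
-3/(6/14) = -7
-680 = -680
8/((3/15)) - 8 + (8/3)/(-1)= 88/3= 29.33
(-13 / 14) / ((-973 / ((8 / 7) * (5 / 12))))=65 / 143031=0.00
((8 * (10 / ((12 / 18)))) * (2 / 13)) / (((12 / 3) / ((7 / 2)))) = 210 / 13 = 16.15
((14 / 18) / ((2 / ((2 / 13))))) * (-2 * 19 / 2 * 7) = -931 / 117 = -7.96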